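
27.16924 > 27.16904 True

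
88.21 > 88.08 True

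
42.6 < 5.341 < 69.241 False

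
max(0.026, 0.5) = 0.5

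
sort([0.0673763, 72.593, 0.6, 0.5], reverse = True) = [72.593, 0.6, 0.5, 0.0673763]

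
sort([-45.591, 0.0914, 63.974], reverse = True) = [63.974, 0.0914, -45.591]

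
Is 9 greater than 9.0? No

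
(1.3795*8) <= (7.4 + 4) True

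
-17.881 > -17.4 False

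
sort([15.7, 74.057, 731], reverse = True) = [731, 74.057, 15.7]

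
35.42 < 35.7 True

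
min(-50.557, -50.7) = -50.7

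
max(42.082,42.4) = 42.4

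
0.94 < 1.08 True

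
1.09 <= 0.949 False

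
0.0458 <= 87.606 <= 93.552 True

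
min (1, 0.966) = 0.966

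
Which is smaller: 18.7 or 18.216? 18.216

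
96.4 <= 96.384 False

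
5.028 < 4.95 False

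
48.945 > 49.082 False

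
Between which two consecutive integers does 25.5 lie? 25 and 26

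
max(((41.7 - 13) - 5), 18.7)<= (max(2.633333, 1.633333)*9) False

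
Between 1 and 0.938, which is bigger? 1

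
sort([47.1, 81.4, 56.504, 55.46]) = [47.1, 55.46, 56.504, 81.4]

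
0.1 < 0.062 False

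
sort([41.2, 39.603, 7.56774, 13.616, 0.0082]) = [0.0082, 7.56774, 13.616, 39.603, 41.2]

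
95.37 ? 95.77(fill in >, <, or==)<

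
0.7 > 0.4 True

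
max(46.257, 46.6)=46.6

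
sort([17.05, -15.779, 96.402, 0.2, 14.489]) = [-15.779, 0.2, 14.489, 17.05, 96.402]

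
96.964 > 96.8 True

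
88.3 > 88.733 False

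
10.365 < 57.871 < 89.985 True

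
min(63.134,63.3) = 63.134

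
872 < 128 False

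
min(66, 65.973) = 65.973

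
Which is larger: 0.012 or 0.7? 0.7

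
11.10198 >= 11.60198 False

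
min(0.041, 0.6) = 0.041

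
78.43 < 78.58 True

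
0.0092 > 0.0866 False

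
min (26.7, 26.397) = 26.397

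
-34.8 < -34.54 True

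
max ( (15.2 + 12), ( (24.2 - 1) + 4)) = 27.2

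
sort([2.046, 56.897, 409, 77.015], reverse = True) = [409, 77.015, 56.897, 2.046]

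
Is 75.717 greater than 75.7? Yes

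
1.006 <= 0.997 False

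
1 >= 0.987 True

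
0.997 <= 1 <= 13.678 True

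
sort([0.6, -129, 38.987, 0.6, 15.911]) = [-129, 0.6, 0.6, 15.911, 38.987]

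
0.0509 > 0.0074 True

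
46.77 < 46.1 False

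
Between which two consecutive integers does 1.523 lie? 1 and 2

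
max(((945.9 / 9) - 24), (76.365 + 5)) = 81.365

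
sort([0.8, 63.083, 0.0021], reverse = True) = [63.083, 0.8, 0.0021]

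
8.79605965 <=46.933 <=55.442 True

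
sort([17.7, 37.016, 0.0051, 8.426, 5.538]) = [0.0051, 5.538, 8.426, 17.7, 37.016]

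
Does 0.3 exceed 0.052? Yes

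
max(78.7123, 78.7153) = 78.7153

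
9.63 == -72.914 False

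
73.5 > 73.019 True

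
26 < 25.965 False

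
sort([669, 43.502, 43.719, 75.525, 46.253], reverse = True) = [669, 75.525, 46.253, 43.719, 43.502]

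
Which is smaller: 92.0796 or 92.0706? 92.0706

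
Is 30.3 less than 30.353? Yes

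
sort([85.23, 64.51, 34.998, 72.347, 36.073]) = [34.998, 36.073, 64.51, 72.347, 85.23]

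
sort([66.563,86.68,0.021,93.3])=[0.021,66.563,86.68,93.3]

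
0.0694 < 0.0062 False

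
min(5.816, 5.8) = 5.8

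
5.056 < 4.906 False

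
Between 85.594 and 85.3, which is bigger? 85.594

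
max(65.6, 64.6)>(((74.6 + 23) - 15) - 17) False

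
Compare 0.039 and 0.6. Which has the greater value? 0.6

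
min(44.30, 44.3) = 44.30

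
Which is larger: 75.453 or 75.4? 75.453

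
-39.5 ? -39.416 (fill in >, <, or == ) <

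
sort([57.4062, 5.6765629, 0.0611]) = [0.0611, 5.6765629, 57.4062]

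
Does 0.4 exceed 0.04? Yes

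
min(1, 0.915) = 0.915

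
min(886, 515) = 515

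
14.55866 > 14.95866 False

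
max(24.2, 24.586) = 24.586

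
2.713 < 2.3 False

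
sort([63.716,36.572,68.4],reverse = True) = [68.4,63.716,36.572]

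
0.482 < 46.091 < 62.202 True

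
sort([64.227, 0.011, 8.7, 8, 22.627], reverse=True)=[64.227, 22.627, 8.7, 8, 0.011]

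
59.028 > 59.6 False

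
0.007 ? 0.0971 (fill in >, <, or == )<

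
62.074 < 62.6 True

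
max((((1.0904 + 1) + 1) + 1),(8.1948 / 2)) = 4.0974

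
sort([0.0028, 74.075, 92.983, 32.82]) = [0.0028, 32.82, 74.075, 92.983]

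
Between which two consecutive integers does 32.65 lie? 32 and 33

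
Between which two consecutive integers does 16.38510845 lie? 16 and 17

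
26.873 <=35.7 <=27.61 False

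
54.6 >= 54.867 False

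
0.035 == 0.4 False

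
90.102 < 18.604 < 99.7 False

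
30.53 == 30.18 False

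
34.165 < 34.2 True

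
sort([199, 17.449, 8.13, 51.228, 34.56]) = [8.13, 17.449, 34.56, 51.228, 199]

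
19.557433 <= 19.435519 False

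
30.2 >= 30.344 False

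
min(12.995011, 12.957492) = 12.957492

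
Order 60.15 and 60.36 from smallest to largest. 60.15, 60.36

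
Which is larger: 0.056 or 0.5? 0.5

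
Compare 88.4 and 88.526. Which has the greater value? 88.526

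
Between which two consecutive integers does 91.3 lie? 91 and 92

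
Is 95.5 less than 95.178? No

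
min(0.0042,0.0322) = 0.0042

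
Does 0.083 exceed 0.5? No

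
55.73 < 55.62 False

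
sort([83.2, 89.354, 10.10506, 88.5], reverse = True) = [89.354, 88.5, 83.2, 10.10506]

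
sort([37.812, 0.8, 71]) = [0.8, 37.812, 71]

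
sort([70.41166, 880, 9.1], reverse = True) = [880, 70.41166, 9.1]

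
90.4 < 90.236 False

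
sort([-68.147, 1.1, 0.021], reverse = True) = [1.1, 0.021, -68.147]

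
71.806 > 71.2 True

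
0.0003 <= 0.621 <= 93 True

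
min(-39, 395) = -39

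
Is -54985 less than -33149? Yes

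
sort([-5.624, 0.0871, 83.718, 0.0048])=[-5.624, 0.0048, 0.0871, 83.718]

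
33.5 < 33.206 False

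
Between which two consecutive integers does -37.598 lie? -38 and -37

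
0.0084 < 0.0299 True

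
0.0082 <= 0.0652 True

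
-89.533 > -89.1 False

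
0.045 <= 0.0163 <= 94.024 False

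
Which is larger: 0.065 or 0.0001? 0.065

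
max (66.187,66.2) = 66.2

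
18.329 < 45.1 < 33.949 False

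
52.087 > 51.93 True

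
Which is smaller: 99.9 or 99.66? 99.66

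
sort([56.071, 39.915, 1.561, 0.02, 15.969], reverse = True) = [56.071, 39.915, 15.969, 1.561, 0.02]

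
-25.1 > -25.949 True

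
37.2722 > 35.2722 True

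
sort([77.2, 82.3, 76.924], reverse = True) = [82.3, 77.2, 76.924]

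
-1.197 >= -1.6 True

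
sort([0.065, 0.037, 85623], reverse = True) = [85623, 0.065, 0.037]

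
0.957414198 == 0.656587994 False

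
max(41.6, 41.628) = 41.628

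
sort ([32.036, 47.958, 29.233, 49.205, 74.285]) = [29.233, 32.036, 47.958, 49.205, 74.285]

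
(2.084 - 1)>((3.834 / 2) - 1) True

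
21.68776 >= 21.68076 True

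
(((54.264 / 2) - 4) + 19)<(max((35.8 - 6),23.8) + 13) True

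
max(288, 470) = 470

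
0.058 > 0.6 False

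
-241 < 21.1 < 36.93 True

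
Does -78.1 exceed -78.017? No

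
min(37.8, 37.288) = 37.288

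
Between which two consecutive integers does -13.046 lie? -14 and -13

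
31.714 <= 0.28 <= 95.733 False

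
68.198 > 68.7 False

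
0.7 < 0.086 False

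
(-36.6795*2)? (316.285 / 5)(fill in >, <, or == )<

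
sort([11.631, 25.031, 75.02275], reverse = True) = [75.02275, 25.031, 11.631]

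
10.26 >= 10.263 False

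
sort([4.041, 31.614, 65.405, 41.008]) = [4.041, 31.614, 41.008, 65.405]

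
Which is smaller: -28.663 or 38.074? -28.663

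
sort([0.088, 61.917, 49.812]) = [0.088, 49.812, 61.917]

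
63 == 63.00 True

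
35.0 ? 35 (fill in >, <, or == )==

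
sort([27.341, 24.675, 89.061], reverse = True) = [89.061, 27.341, 24.675]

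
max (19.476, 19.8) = 19.8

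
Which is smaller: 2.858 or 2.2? 2.2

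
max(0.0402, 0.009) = 0.0402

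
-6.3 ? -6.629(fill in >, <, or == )>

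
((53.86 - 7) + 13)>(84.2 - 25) True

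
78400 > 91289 False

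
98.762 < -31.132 False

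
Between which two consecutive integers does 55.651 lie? 55 and 56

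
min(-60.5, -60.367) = -60.5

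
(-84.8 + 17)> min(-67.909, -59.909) True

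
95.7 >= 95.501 True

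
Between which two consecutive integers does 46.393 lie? 46 and 47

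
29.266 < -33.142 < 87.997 False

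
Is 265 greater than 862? No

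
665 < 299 False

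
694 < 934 True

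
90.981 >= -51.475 True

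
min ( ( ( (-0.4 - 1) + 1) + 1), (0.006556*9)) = 0.059004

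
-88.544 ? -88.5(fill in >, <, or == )<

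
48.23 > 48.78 False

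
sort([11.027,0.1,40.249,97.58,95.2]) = [0.1,11.027,40.249,95.2,97.58]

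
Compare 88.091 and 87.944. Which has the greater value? 88.091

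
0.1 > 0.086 True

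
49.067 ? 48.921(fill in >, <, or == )>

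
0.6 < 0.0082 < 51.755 False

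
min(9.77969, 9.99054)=9.77969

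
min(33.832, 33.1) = 33.1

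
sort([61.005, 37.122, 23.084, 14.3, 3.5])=[3.5, 14.3, 23.084, 37.122, 61.005]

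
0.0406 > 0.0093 True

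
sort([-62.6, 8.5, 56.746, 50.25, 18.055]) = [-62.6, 8.5, 18.055, 50.25, 56.746]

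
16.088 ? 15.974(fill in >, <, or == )>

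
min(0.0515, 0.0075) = 0.0075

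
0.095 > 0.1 False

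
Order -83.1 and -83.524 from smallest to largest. -83.524, -83.1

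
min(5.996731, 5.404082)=5.404082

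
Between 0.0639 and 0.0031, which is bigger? 0.0639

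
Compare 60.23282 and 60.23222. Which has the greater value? 60.23282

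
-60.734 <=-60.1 True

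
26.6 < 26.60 False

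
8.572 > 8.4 True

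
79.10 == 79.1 True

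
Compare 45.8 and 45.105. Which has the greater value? 45.8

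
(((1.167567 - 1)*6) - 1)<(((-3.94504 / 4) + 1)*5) True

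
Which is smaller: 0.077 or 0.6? 0.077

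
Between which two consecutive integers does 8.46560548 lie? 8 and 9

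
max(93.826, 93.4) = 93.826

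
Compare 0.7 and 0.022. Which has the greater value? 0.7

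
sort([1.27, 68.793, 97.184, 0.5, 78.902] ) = [0.5, 1.27, 68.793, 78.902, 97.184]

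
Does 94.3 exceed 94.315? No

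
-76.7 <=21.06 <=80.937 True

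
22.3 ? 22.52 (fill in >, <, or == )<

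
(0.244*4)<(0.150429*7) True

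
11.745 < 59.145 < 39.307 False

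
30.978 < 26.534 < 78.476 False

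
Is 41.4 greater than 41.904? No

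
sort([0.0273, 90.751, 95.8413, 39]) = [0.0273, 39, 90.751, 95.8413]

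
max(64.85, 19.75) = 64.85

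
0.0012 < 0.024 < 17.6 True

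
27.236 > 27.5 False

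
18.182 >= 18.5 False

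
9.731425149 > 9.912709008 False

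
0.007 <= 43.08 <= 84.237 True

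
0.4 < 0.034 False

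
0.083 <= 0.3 True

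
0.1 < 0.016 False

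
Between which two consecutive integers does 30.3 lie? 30 and 31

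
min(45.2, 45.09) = 45.09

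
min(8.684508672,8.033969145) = 8.033969145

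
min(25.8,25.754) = 25.754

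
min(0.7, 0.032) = 0.032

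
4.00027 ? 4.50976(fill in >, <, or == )<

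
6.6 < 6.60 False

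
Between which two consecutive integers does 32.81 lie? 32 and 33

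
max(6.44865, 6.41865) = 6.44865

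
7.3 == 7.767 False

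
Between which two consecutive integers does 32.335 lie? 32 and 33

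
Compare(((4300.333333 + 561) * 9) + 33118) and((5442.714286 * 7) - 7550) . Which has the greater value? (((4300.333333 + 561) * 9) + 33118)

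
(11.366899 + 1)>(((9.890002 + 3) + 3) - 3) False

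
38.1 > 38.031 True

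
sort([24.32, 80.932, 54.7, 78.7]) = [24.32, 54.7, 78.7, 80.932]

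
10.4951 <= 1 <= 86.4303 False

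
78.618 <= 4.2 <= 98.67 False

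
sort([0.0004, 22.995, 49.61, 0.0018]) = [0.0004, 0.0018, 22.995, 49.61]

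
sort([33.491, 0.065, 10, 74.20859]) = [0.065, 10, 33.491, 74.20859]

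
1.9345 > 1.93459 False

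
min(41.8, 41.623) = 41.623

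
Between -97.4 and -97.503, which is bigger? -97.4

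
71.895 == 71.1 False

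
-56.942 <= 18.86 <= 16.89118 False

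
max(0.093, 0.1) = 0.1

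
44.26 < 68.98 True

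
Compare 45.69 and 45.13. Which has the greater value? 45.69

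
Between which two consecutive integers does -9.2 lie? -10 and -9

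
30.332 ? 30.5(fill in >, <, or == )<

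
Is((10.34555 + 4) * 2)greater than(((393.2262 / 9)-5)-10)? No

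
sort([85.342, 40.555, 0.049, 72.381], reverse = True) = [85.342, 72.381, 40.555, 0.049]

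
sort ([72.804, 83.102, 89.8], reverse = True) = [89.8, 83.102, 72.804]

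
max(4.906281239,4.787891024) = 4.906281239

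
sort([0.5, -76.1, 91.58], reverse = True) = [91.58, 0.5, -76.1]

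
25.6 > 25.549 True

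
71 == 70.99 False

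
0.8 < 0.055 False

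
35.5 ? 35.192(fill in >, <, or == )>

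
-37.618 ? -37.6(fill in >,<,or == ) <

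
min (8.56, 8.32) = 8.32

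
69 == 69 True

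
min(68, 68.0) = 68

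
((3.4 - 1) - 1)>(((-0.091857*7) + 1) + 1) True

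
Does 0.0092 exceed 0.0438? No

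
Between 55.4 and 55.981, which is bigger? 55.981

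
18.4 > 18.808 False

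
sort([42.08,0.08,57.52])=[0.08,42.08,57.52]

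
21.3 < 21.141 False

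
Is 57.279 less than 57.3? Yes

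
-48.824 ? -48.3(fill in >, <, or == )<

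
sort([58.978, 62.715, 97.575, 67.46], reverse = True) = [97.575, 67.46, 62.715, 58.978]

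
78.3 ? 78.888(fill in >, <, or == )<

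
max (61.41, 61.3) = 61.41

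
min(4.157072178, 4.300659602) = 4.157072178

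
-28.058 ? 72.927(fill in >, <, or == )<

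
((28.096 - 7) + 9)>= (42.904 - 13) True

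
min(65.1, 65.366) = 65.1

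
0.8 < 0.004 False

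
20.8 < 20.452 False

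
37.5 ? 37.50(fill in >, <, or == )==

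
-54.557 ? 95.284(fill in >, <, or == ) <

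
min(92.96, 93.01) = 92.96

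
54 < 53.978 False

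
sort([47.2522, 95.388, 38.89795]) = [38.89795, 47.2522, 95.388]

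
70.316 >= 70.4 False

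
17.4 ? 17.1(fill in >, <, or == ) >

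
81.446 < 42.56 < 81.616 False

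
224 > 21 True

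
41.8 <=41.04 False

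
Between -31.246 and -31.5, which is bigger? -31.246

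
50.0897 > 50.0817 True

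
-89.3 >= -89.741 True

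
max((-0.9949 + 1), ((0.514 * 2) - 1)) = 0.028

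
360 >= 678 False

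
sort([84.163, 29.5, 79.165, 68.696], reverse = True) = [84.163, 79.165, 68.696, 29.5]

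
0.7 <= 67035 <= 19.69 False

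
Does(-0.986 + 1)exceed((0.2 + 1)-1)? No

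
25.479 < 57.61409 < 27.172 False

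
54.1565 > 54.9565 False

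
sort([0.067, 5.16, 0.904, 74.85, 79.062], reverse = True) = [79.062, 74.85, 5.16, 0.904, 0.067]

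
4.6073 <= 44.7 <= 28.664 False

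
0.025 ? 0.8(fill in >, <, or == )<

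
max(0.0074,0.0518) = 0.0518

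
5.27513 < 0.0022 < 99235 False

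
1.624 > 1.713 False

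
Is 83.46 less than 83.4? No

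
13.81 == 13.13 False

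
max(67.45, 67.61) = 67.61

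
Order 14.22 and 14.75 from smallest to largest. 14.22, 14.75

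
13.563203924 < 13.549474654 False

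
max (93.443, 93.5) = 93.5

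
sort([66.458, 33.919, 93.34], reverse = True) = [93.34, 66.458, 33.919]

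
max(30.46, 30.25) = 30.46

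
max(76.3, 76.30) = 76.30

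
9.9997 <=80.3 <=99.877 True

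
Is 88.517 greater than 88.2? Yes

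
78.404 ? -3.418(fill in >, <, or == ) >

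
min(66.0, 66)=66.0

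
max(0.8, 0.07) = 0.8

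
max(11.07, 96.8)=96.8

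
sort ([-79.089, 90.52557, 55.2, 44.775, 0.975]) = [-79.089, 0.975, 44.775, 55.2, 90.52557]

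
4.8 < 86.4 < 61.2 False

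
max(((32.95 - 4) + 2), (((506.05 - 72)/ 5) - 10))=76.81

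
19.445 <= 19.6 True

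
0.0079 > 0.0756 False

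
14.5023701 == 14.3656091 False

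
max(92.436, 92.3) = 92.436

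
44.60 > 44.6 False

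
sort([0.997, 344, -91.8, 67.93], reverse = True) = [344, 67.93, 0.997, -91.8]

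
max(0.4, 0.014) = 0.4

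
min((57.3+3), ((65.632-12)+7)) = 60.3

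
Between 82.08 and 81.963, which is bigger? 82.08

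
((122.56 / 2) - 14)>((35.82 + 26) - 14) False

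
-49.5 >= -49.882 True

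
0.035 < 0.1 True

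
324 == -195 False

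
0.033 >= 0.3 False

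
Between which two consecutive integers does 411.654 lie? 411 and 412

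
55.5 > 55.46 True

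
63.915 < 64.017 True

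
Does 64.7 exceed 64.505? Yes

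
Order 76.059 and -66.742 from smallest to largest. -66.742, 76.059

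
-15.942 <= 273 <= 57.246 False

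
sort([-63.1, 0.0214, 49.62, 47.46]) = [-63.1, 0.0214, 47.46, 49.62]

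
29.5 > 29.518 False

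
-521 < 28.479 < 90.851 True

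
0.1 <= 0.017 False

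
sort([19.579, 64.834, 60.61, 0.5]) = [0.5, 19.579, 60.61, 64.834]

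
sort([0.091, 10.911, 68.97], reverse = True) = [68.97, 10.911, 0.091]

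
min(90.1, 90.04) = 90.04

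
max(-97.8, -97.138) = -97.138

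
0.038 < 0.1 True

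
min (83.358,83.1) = 83.1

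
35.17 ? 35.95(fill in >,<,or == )<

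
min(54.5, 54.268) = 54.268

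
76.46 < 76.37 False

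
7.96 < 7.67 False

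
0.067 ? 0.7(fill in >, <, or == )<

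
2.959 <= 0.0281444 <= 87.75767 False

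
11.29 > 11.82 False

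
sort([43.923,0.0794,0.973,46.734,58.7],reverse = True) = [58.7,46.734,43.923,0.973,0.0794]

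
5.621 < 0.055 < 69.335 False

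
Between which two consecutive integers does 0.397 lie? 0 and 1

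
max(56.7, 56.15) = 56.7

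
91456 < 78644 False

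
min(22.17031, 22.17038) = 22.17031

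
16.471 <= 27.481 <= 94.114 True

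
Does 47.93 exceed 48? No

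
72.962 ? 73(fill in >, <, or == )<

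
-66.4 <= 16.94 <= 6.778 False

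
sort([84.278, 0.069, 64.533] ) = [0.069, 64.533, 84.278]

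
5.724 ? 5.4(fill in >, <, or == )>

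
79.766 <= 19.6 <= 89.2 False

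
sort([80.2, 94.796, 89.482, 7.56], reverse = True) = [94.796, 89.482, 80.2, 7.56]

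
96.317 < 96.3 False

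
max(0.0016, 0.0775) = 0.0775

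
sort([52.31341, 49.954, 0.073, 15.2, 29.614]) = [0.073, 15.2, 29.614, 49.954, 52.31341]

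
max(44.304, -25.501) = 44.304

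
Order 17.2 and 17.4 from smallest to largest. 17.2, 17.4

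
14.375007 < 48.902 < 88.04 True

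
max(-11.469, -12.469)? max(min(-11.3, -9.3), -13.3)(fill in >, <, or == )<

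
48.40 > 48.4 False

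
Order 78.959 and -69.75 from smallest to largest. -69.75, 78.959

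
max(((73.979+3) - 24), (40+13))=53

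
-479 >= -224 False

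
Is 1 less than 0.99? No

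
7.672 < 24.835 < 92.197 True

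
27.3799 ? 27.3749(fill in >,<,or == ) >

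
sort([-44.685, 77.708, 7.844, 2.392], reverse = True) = [77.708, 7.844, 2.392, -44.685]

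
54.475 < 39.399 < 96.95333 False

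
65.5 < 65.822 True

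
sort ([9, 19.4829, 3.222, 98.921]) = [3.222, 9, 19.4829, 98.921]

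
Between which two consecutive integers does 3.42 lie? 3 and 4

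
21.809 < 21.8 False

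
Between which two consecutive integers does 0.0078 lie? 0 and 1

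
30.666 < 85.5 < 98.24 True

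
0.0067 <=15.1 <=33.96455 True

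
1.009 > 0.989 True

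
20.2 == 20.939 False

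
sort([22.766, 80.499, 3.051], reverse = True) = [80.499, 22.766, 3.051]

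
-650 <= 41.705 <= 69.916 True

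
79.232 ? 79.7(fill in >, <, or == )<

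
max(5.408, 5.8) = 5.8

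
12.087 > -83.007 True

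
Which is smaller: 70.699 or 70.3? 70.3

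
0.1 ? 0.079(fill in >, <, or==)>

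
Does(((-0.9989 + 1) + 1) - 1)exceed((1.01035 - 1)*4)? No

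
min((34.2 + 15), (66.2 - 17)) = 49.2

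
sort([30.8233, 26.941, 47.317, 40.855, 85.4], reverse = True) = [85.4, 47.317, 40.855, 30.8233, 26.941]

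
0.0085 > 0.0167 False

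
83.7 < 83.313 False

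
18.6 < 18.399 False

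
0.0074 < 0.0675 True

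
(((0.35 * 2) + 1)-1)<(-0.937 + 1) False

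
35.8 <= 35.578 False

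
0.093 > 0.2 False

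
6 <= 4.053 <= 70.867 False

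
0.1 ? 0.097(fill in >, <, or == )>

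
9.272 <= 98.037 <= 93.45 False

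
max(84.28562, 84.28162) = 84.28562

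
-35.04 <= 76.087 True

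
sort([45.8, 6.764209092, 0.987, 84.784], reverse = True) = [84.784, 45.8, 6.764209092, 0.987]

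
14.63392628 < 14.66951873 True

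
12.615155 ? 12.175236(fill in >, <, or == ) >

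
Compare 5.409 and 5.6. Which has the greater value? 5.6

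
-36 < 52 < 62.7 True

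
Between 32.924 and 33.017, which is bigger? 33.017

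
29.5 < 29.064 False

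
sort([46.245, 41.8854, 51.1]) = [41.8854, 46.245, 51.1]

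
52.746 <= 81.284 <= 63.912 False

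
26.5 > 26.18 True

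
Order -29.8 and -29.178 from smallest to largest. -29.8, -29.178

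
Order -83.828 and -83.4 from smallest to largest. -83.828, -83.4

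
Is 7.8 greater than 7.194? Yes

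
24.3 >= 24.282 True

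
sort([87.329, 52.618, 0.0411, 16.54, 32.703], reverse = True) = [87.329, 52.618, 32.703, 16.54, 0.0411]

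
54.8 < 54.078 False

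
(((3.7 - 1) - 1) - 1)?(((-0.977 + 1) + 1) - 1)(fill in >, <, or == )>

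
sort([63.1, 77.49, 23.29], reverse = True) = [77.49, 63.1, 23.29]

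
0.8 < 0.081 False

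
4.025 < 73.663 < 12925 True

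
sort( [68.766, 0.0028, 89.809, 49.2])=[0.0028, 49.2, 68.766, 89.809]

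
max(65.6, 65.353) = 65.6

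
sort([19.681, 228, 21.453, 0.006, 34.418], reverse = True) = [228, 34.418, 21.453, 19.681, 0.006]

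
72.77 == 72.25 False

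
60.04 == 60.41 False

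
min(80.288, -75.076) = -75.076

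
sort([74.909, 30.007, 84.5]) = [30.007, 74.909, 84.5]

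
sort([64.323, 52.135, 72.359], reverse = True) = [72.359, 64.323, 52.135]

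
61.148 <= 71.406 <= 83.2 True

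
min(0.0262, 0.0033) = 0.0033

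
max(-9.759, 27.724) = 27.724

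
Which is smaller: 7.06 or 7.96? 7.06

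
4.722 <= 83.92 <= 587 True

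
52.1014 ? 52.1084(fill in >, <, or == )<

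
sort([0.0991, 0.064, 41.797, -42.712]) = [-42.712, 0.064, 0.0991, 41.797]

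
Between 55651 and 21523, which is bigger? 55651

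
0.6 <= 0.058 False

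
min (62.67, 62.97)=62.67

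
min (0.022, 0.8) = 0.022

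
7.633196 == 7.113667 False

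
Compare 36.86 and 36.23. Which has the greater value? 36.86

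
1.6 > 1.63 False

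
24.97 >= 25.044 False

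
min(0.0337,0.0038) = 0.0038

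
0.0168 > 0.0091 True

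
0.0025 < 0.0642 True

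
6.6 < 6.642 True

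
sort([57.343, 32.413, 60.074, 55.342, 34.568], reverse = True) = [60.074, 57.343, 55.342, 34.568, 32.413]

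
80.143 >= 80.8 False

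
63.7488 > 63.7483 True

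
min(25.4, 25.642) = 25.4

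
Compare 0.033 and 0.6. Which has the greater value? 0.6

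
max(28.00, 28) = 28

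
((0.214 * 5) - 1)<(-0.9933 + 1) False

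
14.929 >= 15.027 False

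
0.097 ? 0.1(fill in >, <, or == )<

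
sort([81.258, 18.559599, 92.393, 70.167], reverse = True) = [92.393, 81.258, 70.167, 18.559599]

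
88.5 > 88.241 True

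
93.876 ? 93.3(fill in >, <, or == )>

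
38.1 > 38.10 False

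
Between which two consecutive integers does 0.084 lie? 0 and 1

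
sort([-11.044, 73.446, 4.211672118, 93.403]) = [-11.044, 4.211672118, 73.446, 93.403]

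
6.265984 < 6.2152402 False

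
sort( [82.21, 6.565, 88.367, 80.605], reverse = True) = [88.367, 82.21, 80.605, 6.565]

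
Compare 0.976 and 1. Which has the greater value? 1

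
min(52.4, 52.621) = 52.4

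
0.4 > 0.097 True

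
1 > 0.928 True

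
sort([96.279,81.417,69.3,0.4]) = [0.4,69.3,81.417,96.279]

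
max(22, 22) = 22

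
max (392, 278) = 392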